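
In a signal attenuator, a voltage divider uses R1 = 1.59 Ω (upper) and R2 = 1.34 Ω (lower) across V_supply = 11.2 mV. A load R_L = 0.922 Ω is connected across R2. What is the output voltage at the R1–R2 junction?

V_out ≈ 2.86 mV

The load sits in parallel with R2, giving an effective lower resistance R2' = R2·R_L/(R2+R_L) = 0.5462 Ω.
Now apply the divider: V_out = 11.2 × 0.2557 = 2.864 mV.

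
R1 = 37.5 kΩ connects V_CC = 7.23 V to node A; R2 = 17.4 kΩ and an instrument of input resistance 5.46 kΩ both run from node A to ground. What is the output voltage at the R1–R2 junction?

First combine the lower leg with the load: R2 ‖ R_L = 4.156 kΩ.
Then V_out = V_CC · R2'/(R1 + R2') = 7.23 × 4.156/41.66 = 0.7213 V.

V_out ≈ 0.721 V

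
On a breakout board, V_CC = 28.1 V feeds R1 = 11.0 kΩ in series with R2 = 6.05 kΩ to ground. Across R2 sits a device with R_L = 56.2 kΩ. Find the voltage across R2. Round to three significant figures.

V_out ≈ 9.32 V

R2 ‖ R_L = (6.05 × 56.2)/(6.05 + 56.2) = 5.462 kΩ.
Now apply the divider: V_out = 28.1 × 0.3318 = 9.323 V.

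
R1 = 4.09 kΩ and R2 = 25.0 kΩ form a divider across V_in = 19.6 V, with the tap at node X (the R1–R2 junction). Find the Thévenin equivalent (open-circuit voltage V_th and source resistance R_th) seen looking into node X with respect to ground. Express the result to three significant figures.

V_th ≈ 16.8 V, R_th ≈ 3.51 kΩ

With X open, the divider is unloaded: V_th = 19.6 × 25.0/29.09 = 16.84 V.
With V_in suppressed (replaced by a short), R_th = R1 ‖ R2 = (4.090 × 25.0)/(4.090 + 25.0) = 3.515 kΩ.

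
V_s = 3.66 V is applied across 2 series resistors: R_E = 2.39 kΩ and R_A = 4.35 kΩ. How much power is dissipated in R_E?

P ≈ 0.705 mW

ΣR = 6.740 kΩ → I = 3.66/6.740 = 0.5430 mA.
P = I²R = 0.2949 × 2.39 = 0.7048 mW.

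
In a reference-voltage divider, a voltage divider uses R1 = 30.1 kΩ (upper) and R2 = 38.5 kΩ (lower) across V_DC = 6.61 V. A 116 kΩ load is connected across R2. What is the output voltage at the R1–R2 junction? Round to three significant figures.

V_out ≈ 3.24 V

R2 ‖ R_L = (38.5 × 116)/(38.5 + 116) = 28.91 kΩ.
Now apply the divider: V_out = 6.61 × 0.4899 = 3.238 V.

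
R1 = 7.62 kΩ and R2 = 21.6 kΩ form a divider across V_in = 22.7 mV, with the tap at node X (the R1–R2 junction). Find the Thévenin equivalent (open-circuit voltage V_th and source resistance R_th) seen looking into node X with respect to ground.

V_th ≈ 16.8 mV, R_th ≈ 5.63 kΩ

With X open, the divider is unloaded: V_th = 22.7 × 21.6/29.22 = 16.78 mV.
Zeroing V_in shorts the top of R1 to ground, so R_th = R1 ‖ R2 = 5.633 kΩ.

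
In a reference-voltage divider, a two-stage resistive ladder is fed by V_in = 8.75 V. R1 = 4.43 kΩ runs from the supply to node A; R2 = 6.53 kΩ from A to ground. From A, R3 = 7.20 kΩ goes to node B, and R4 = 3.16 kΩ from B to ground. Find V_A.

V_A ≈ 4.15 V

The second stage (R3 + R4 = 10.36 kΩ) loads node A in parallel with R2.
R2 ‖ (R3+R4) = 4.005 kΩ.
First divider: V_A = V_in · 4.005/(4.43 + 4.005) = 4.155 V.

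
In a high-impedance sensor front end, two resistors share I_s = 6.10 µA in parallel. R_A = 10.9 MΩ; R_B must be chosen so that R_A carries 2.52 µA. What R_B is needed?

R_B ≈ 7.67 MΩ

In a two-way split, I_A/I_s = R_B/(R_A + R_B).
With f = 0.4131, R_B = R_A · f/(1−f) = 10.9 × 0.7039 = 7.673 MΩ.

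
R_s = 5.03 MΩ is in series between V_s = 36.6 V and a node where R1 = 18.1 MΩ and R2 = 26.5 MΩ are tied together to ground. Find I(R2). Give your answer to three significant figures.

Parallel bank: R_p = 1/(1/18.1 + 1/26.5) = 10.75 MΩ.
Node voltage V_A = V_s · R_p/(R_s + R_p) = 36.6 × 0.6813 = 24.94 V.
Branch current I = V_A/R2 = 24.94/26.5 = 0.9410 µA.

I ≈ 0.941 µA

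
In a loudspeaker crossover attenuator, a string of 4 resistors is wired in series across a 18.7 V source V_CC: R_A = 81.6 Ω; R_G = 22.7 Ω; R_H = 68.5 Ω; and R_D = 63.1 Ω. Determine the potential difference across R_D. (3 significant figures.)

V ≈ 5.00 V

ΣR = 81.6 + 22.7 + 68.5 + 63.1 = 235.9 Ω.
By the voltage-divider rule, V = 18.7 × 63.10/235.9 = 5.002 V.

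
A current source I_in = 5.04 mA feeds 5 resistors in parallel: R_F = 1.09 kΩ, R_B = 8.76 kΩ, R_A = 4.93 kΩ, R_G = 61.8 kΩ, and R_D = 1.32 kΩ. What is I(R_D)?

Total conductance ΣG = 1/1.09 + 1/8.76 + 1/4.93 + 1/61.8 + 1/1.32 = 2.008 (units of 1/kΩ).
Current divider: I(R_D) = I_in · G_k/ΣG = 5.04 × (0.7576/2.008) = 5.04 × 0.3772 = 1.901 mA.

I ≈ 1.90 mA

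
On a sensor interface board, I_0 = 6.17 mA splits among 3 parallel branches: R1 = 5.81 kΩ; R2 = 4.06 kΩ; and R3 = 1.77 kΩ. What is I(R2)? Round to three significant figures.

I ≈ 1.55 mA

Conductances: ΣG = 1/5.81 + 1/4.06 + 1/1.77 = 0.9834 (1/kΩ).
R2 takes the fraction G_k/ΣG = 0.2463/0.9834 = 0.2505, so I = 6.17 × 0.2505 = 1.545 mA.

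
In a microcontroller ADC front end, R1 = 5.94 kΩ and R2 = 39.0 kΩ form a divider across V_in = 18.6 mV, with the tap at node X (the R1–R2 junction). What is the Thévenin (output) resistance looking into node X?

R_th ≈ 5.15 kΩ

Looking into X with the source shorted: R_th = R1·R2/(R1+R2) = 5.940 × 39.0/44.94 = 5.155 kΩ.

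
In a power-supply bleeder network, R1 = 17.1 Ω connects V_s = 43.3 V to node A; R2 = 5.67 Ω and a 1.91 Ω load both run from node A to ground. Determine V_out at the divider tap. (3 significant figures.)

V_out ≈ 3.34 V

First combine the lower leg with the load: R2 ‖ R_L = 1.429 Ω.
Voltage divider with the loaded lower leg: V_out = 43.3 × 1.429/(17.1 + 1.429) = 43.3 × 0.07711 = 3.339 V.
(Unloaded it would be 10.8 V; the load pulls it down.)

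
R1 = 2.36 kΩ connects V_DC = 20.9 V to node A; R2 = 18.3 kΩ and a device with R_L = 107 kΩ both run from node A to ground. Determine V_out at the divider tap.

V_out ≈ 18.2 V

First combine the lower leg with the load: R2 ‖ R_L = 15.63 kΩ.
Now apply the divider: V_out = 20.9 × 0.8688 = 18.16 V.
(Unloaded it would be 18.5 V; the load pulls it down.)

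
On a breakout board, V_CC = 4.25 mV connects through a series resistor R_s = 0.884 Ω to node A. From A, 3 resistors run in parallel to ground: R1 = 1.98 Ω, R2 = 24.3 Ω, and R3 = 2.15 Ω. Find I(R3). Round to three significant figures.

Combine the parallel branches: R_p = (1/1.98 + 1/24.3 + 1/2.15)⁻¹ = 0.9888 Ω.
V_A by voltage divider: V_A = 4.25 × 0.9888/(0.884 + 0.9888) = 2.244 mV.
Branch current I = V_A/R3 = 2.244/2.15 = 1.044 mA.

I ≈ 1.04 mA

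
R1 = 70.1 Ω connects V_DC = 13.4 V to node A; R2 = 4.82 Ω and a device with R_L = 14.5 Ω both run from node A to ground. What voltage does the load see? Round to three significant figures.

V_out ≈ 0.658 V

The load sits in parallel with R2, giving an effective lower resistance R2' = R2·R_L/(R2+R_L) = 3.617 Ω.
Then V_out = V_DC · R2'/(R1 + R2') = 13.4 × 3.617/73.72 = 0.6576 V.
(Unloaded it would be 0.862 V; the load pulls it down.)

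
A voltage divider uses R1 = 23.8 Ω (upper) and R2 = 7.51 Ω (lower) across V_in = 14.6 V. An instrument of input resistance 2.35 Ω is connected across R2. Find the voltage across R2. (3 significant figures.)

V_out ≈ 1.02 V

The load sits in parallel with R2, giving an effective lower resistance R2' = R2·R_L/(R2+R_L) = 1.790 Ω.
Now apply the divider: V_out = 14.6 × 0.06995 = 1.021 V.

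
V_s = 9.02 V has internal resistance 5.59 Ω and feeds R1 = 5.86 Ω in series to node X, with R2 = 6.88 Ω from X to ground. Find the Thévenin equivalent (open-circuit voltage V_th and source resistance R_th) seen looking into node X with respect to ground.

R1' = 5.59 + 5.86 = 11.45 Ω (source resistance + R1).
V_th is the unloaded tap voltage: V_s · R2/(R1'+R2) = 9.02 × 0.3753 = 3.386 V.
Looking into X with the source shorted: R_th = R1'·R2/(R1'+R2) = 11.45 × 6.88/18.33 = 4.298 Ω.

V_th ≈ 3.39 V, R_th ≈ 4.30 Ω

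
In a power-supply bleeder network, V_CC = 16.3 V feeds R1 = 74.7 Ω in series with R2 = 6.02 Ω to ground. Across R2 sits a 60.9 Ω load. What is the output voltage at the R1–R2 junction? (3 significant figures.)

The load sits in parallel with R2, giving an effective lower resistance R2' = R2·R_L/(R2+R_L) = 5.478 Ω.
Then V_out = V_CC · R2'/(R1 + R2') = 16.3 × 5.478/80.18 = 1.114 V.

V_out ≈ 1.11 V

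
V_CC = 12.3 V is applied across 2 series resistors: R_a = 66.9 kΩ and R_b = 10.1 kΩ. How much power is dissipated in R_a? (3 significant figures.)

P ≈ 1.71 mW

Series current I = V_CC/ΣR = 12.3/77.00 = 0.1597 mA.
V(R_a) = I·R = 10.69 V; P = V·I = 10.69 × 0.1597 = 1.707 mW.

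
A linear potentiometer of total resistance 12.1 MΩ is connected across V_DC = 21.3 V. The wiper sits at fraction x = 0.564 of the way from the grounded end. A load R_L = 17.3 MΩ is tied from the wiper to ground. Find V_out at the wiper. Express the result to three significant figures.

Lower segment x·R_p = 6.824 MΩ; upper segment (1−x)·R_p = 5.276 MΩ.
Lower segment in parallel with the load: 6.824 ‖ 17.3 = 4.894 MΩ.
Then V_out = V_DC · 4.894/(5.276 + 4.894) = 10.25 V.

V_out ≈ 10.3 V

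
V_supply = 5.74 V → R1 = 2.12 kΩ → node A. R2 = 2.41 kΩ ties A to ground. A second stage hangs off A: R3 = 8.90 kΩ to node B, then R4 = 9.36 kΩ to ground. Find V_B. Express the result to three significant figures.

The second stage (R3 + R4 = 18.26 kΩ) loads node A in parallel with R2.
R2 ‖ (R3+R4) = 2.129 kΩ.
First divider: V_A = V_supply · 2.129/(2.12 + 2.129) = 2.876 V.
V_B = V_A × 0.5126 = 1.474 V.

V_B ≈ 1.47 V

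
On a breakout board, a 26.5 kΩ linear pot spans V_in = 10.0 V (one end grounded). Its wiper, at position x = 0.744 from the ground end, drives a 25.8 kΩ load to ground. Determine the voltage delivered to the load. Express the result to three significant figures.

The pot divides into 6.784 kΩ above the wiper and 19.72 kΩ below.
Lower segment in parallel with the load: 19.72 ‖ 25.8 = 11.18 kΩ.
Loaded-divider output: V_out = 10.0 × 0.6223 = 6.223 V.

V_out ≈ 6.22 V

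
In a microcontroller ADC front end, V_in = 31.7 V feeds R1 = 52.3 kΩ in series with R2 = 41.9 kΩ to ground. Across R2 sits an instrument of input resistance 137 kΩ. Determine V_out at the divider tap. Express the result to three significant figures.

The load sits in parallel with R2, giving an effective lower resistance R2' = R2·R_L/(R2+R_L) = 32.09 kΩ.
Now apply the divider: V_out = 31.7 × 0.3802 = 12.05 V.

V_out ≈ 12.1 V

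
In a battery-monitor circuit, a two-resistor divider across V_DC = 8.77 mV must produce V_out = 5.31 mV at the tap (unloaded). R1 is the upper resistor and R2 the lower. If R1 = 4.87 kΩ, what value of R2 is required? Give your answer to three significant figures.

Required fraction k = V_out/V_DC = 0.6055.
So R2 = R1 · V_out/(V_DC − V_out) = 4.87 × 5.31/(8.77 − 5.31) = 4.87 × 1.535 = 7.474 kΩ.

R2 ≈ 7.47 kΩ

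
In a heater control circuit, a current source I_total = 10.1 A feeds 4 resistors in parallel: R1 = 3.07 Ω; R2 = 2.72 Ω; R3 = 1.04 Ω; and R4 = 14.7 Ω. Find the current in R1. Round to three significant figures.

I ≈ 1.91 A

ΣG = 1/3.07 + 1/2.72 + 1/1.04 + 1/14.7 = 1.723.
R1 takes the fraction G_k/ΣG = 0.3257/1.723 = 0.1891, so I = 10.1 × 0.1891 = 1.909 A.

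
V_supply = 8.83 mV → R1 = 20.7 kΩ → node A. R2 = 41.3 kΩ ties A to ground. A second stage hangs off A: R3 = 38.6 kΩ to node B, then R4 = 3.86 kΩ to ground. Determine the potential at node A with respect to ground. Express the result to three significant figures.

V_A ≈ 4.44 mV

The second stage (R3 + R4 = 42.46 kΩ) loads node A in parallel with R2.
R2 ‖ (R3+R4) = 20.94 kΩ.
First divider: V_A = V_supply · 20.94/(20.7 + 20.94) = 4.440 mV.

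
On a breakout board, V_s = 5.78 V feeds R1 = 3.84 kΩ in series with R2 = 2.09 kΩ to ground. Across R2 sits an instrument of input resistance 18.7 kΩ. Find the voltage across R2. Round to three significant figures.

V_out ≈ 1.90 V

R2 ‖ R_L = (2.09 × 18.7)/(2.09 + 18.7) = 1.880 kΩ.
Then V_out = V_s · R2'/(R1 + R2') = 5.78 × 1.880/5.720 = 1.900 V.
(Unloaded it would be 2.04 V; the load pulls it down.)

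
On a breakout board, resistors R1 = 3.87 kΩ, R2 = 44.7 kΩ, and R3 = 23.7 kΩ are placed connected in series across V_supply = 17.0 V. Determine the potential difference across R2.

V ≈ 10.5 V

Total series resistance ΣR = 3.87 + 44.7 + 23.7 = 72.27 kΩ.
By the voltage-divider rule, V = 17.0 × 44.70/72.27 = 10.51 V.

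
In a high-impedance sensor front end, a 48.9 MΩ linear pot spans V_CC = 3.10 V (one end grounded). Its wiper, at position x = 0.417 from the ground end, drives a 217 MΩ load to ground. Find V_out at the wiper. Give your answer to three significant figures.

Lower segment x·R_p = 20.39 MΩ; upper segment (1−x)·R_p = 28.51 MΩ.
(x·R_p) ‖ R_L = 18.64 MΩ.
Loaded-divider output: V_out = 3.10 × 0.3953 = 1.226 V.

V_out ≈ 1.23 V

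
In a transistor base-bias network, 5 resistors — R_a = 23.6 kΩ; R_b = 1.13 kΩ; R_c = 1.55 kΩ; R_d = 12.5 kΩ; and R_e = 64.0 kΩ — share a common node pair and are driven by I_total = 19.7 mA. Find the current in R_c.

I ≈ 7.62 mA

Total conductance ΣG = 1/23.6 + 1/1.13 + 1/1.55 + 1/12.5 + 1/64.0 = 1.668 (units of 1/kΩ).
Current divider: I(R_c) = I_total · G_k/ΣG = 19.7 × (0.6452/1.668) = 19.7 × 0.3868 = 7.619 mA.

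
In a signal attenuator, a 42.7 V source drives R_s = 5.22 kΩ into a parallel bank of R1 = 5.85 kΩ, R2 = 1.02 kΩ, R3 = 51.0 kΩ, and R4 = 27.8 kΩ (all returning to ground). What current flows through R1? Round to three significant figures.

Equivalent of the parallel group: R_p = 0.8286 kΩ.
V_A by voltage divider: V_A = 42.7 × 0.8286/(5.22 + 0.8286) = 5.849 V.
I(R1) = V_A / R1 = 5.849/5.85 = 0.9999 mA.

I ≈ 1.00 mA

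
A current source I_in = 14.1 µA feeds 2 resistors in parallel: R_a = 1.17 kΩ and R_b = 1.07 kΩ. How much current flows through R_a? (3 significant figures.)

For two parallel branches, I_k = I_in · (other R)/(sum of R).
I(R_a) = 14.1 × 1.07/(1.17 + 1.07) = 14.1 × 0.4777 = 6.735 µA.

I ≈ 6.74 µA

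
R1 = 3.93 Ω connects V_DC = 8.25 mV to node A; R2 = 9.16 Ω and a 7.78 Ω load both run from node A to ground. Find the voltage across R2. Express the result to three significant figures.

R2 ‖ R_L = (9.16 × 7.78)/(9.16 + 7.78) = 4.207 Ω.
Then V_out = V_DC · R2'/(R1 + R2') = 8.25 × 4.207/8.137 = 4.265 mV.

V_out ≈ 4.27 mV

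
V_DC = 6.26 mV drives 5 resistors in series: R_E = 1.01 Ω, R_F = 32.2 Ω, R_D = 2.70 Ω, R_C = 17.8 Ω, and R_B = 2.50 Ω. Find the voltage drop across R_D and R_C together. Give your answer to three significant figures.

Total series resistance ΣR = 1.01 + 32.2 + 2.70 + 17.8 + 2.50 = 56.21 Ω.
R_{R_D..R_C} = 2.70 + 17.8 = 20.50 Ω.
Voltage divider: V = V_DC · (20.50 / 56.21) = 6.26 × 0.3647 = 2.283 mV.

V ≈ 2.28 mV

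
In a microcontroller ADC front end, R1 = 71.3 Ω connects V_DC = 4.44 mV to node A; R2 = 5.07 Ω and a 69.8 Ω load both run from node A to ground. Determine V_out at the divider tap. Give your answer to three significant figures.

R2 ‖ R_L = (5.07 × 69.8)/(5.07 + 69.8) = 4.727 Ω.
Then V_out = V_DC · R2'/(R1 + R2') = 4.44 × 4.727/76.03 = 0.2760 mV.

V_out ≈ 0.276 mV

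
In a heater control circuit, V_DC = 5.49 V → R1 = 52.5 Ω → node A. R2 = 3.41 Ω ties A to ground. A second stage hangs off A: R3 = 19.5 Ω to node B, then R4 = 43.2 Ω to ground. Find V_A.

The second stage (R3 + R4 = 62.70 Ω) loads node A in parallel with R2.
Effective lower resistance at A: R2 ‖ 62.70 = 3.234 Ω.
So V_A = 5.49 × 0.05803 = 0.3186 V.

V_A ≈ 0.319 V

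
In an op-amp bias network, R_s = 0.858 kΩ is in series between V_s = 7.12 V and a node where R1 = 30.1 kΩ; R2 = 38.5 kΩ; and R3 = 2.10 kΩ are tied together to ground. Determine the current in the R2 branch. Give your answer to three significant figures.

I ≈ 0.127 mA

Equivalent of the parallel group: R_p = 1.868 kΩ.
V_A = 7.12 × 1.868/2.726 = 4.879 V.
Branch current I = V_A/R2 = 4.879/38.5 = 0.1267 mA.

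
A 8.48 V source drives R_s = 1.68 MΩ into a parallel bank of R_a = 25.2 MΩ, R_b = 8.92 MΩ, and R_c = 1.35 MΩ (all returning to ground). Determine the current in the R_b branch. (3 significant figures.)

Equivalent of the parallel group: R_p = 1.120 MΩ.
V_A = 8.48 × 1.120/2.800 = 3.393 V.
I(R_b) = V_A / R_b = 3.393/8.92 = 0.3804 µA.
(Check via current divider: I_total = 3.028 µA; share G_k/ΣG = 0.1256 → same result.)

I ≈ 0.380 µA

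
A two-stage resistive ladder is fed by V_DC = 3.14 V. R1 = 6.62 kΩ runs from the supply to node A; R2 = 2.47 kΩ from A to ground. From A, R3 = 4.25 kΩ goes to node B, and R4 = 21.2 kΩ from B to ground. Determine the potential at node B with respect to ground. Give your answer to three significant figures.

The second stage (R3 + R4 = 25.45 kΩ) loads node A in parallel with R2.
R2 ‖ (R3+R4) = 2.251 kΩ.
V_A = 3.14 × 2.251/(6.62 + 2.251) = 0.7969 V.
Stage 2 is unloaded, so V_B = V_A · R4/(R3+R4) = 0.7969 × 21.2/25.45 = 0.6638 V.

V_B ≈ 0.664 V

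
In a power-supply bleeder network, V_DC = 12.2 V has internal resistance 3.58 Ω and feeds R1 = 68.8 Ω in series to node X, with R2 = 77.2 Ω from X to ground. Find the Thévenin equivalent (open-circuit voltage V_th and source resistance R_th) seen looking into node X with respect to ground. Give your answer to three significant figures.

R1' = 3.58 + 68.8 = 72.38 Ω (source resistance + R1).
With X open, the divider is unloaded: V_th = 12.2 × 77.2/149.6 = 6.297 V.
Looking into X with the source shorted: R_th = R1'·R2/(R1'+R2) = 72.38 × 77.2/149.6 = 37.36 Ω.

V_th ≈ 6.30 V, R_th ≈ 37.4 Ω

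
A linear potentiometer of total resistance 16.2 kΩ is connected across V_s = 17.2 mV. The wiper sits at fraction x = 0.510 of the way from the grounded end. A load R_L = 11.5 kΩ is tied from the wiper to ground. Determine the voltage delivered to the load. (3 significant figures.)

V_out ≈ 6.49 mV

Lower segment x·R_p = 8.262 kΩ; upper segment (1−x)·R_p = 7.938 kΩ.
R_L loads the lower segment: effective lower R = 4.808 kΩ.
Loaded-divider output: V_out = 17.2 × 0.3772 = 6.488 mV.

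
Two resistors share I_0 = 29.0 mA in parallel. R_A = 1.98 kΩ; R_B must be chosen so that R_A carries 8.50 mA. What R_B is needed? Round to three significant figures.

In a two-way split, I_A/I_0 = R_B/(R_A + R_B).
8.50/29.0 = R_B/(R_A + R_B) → R_B = R_A · (0.2931)/(1 − 0.2931) = 1.98 × 0.4146 = 0.8210 kΩ.

R_B ≈ 0.821 kΩ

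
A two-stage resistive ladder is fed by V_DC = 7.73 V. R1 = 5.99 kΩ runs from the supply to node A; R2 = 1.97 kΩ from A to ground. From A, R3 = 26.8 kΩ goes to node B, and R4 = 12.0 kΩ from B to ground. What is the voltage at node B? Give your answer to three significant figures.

V_B ≈ 0.570 V

The second stage (R3 + R4 = 38.80 kΩ) loads node A in parallel with R2.
Effective lower resistance at A: R2 ‖ 38.80 = 1.875 kΩ.
First divider: V_A = V_DC · 1.875/(5.99 + 1.875) = 1.843 V.
Stage 2 is unloaded, so V_B = V_A · R4/(R3+R4) = 1.843 × 12.0/38.80 = 0.5699 V.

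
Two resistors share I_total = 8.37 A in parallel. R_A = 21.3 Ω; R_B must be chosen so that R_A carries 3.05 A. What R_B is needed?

R_B ≈ 12.2 Ω

In a two-way split, I_A/I_total = R_B/(R_A + R_B).
3.05/8.37 = R_B/(R_A + R_B) → R_B = R_A · (0.3644)/(1 − 0.3644) = 21.3 × 0.5733 = 12.21 Ω.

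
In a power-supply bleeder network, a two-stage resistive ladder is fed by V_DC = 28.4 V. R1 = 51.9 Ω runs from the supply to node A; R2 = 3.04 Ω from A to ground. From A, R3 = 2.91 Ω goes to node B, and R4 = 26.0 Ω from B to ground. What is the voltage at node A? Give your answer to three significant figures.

V_A ≈ 1.43 V

Node A sees R2 in parallel with the series input of stage 2, R3 + R4 = 28.91 Ω.
R2 ‖ (R3+R4) = 2.751 Ω.
V_A = 28.4 × 2.751/(51.9 + 2.751) = 1.429 V.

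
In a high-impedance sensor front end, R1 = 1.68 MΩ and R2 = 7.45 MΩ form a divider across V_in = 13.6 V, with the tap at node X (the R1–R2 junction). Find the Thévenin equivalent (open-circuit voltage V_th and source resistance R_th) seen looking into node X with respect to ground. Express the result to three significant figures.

Open-circuit (no load on X): V_th = V_in · R2/(R1 + R2) = 13.6 × 7.45/(1.680 + 7.45) = 11.10 V.
With V_in suppressed (replaced by a short), R_th = R1 ‖ R2 = (1.680 × 7.45)/(1.680 + 7.45) = 1.371 MΩ.

V_th ≈ 11.1 V, R_th ≈ 1.37 MΩ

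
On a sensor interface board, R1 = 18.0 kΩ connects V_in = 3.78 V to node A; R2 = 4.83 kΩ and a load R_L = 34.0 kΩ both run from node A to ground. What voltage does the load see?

V_out ≈ 0.719 V

The load sits in parallel with R2, giving an effective lower resistance R2' = R2·R_L/(R2+R_L) = 4.229 kΩ.
Now apply the divider: V_out = 3.78 × 0.1903 = 0.7192 V.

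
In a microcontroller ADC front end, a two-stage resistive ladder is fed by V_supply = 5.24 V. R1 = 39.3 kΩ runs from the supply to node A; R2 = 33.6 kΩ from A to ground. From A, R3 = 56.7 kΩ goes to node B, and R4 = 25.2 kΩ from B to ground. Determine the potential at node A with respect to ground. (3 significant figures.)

Looking into the second stage from A: R3 + R4 = 81.90 kΩ appears in parallel with R2.
Effective lower resistance at A: R2 ‖ 81.90 = 23.83 kΩ.
First divider: V_A = V_supply · 23.83/(39.3 + 23.83) = 1.978 V.

V_A ≈ 1.98 V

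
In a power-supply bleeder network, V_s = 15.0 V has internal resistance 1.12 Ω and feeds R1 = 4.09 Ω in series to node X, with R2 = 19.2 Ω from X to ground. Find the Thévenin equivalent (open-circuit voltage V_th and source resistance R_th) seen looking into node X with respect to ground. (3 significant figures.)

R1' = 1.12 + 4.09 = 5.210 Ω (source resistance + R1).
With X open, the divider is unloaded: V_th = 15.0 × 19.2/24.41 = 11.80 V.
Looking into X with the source shorted: R_th = R1'·R2/(R1'+R2) = 5.210 × 19.2/24.41 = 4.098 Ω.

V_th ≈ 11.8 V, R_th ≈ 4.10 Ω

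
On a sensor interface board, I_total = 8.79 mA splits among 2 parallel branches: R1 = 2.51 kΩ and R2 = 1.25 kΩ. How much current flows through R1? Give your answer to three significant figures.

Two-branch current divider: I_k = I_total · R_other/(R_1 + R_2).
I(R1) = 8.79 × 1.25/(2.51 + 1.25) = 8.79 × 0.3324 = 2.922 mA.

I ≈ 2.92 mA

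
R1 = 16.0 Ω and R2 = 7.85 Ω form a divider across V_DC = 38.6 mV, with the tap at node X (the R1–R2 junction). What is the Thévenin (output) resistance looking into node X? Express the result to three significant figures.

Zeroing V_DC shorts the top of R1 to ground, so R_th = R1 ‖ R2 = 5.266 Ω.

R_th ≈ 5.27 Ω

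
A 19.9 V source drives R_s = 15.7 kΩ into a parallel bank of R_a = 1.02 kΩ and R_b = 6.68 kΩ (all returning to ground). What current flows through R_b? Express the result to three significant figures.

I ≈ 0.159 mA

Equivalent of the parallel group: R_p = 0.8849 kΩ.
V_A = 19.9 × 0.8849/16.58 = 1.062 V.
Branch current I = V_A/R_b = 1.062/6.68 = 0.1589 mA.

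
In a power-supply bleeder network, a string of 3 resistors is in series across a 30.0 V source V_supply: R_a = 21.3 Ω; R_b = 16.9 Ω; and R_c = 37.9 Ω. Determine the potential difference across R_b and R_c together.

Total series resistance ΣR = 21.3 + 16.9 + 37.9 = 76.10 Ω.
R_{R_b..R_c} = 16.9 + 37.9 = 54.80 Ω.
By the voltage-divider rule, V = 30.0 × 54.80/76.10 = 21.60 V.

V ≈ 21.6 V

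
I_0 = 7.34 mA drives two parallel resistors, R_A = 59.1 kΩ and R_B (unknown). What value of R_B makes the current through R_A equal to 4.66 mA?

R_B ≈ 103 kΩ

The fraction through R_A equals R_B/(R_A+R_B).
4.66/7.34 = R_B/(R_A + R_B) → R_B = R_A · (0.6349)/(1 − 0.6349) = 59.1 × 1.739 = 102.8 kΩ.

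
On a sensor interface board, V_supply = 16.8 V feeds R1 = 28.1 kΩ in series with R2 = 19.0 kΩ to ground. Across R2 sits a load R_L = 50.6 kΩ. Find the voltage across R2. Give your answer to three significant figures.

V_out ≈ 5.54 V

The load sits in parallel with R2, giving an effective lower resistance R2' = R2·R_L/(R2+R_L) = 13.81 kΩ.
Voltage divider with the loaded lower leg: V_out = 16.8 × 13.81/(28.1 + 13.81) = 16.8 × 0.3296 = 5.537 V.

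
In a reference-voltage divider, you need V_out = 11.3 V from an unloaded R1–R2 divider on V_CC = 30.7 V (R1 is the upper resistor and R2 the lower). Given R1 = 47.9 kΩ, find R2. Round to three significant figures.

V_out/V_CC = R2/(R1+R2) = 0.3681.
Rearranging, R2 = R1·k/(1−k) = 47.9 × 0.5825 = 27.90 kΩ.

R2 ≈ 27.9 kΩ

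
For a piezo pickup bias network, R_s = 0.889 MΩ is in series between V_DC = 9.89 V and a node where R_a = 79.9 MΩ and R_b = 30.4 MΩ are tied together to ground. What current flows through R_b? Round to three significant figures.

I ≈ 0.313 µA

Combine the parallel branches: R_p = (1/79.9 + 1/30.4)⁻¹ = 22.02 MΩ.
Node voltage V_A = V_DC · R_p/(R_s + R_p) = 9.89 × 0.9612 = 9.506 V.
Branch current I = V_A/R_b = 9.506/30.4 = 0.3127 µA.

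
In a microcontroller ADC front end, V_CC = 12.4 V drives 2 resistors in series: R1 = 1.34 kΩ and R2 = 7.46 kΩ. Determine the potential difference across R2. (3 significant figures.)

ΣR = 1.34 + 7.46 = 8.800 kΩ.
Voltage divider: V = V_CC · (7.460 / 8.800) = 12.4 × 0.8477 = 10.51 V.

V ≈ 10.5 V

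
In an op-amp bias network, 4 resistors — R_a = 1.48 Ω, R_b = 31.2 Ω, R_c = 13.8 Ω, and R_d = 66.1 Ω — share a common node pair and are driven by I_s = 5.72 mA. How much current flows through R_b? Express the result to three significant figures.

I ≈ 0.231 mA

Total conductance ΣG = 1/1.48 + 1/31.2 + 1/13.8 + 1/66.1 = 0.7953 (units of 1/Ω).
By the current-divider rule, I = I_s · G_k/ΣG = 5.72 × 0.04030 = 0.2305 mA.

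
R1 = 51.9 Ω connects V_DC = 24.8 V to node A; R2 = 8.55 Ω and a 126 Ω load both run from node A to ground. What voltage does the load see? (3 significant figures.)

V_out ≈ 3.31 V

First combine the lower leg with the load: R2 ‖ R_L = 8.007 Ω.
Then V_out = V_DC · R2'/(R1 + R2') = 24.8 × 8.007/59.91 = 3.315 V.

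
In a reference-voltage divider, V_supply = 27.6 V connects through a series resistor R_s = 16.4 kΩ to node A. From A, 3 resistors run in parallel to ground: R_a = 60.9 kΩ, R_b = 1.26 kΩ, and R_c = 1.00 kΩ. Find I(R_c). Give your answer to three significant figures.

I ≈ 0.899 mA

Equivalent of the parallel group: R_p = 0.5525 kΩ.
V_A by voltage divider: V_A = 27.6 × 0.5525/(16.4 + 0.5525) = 0.8995 V.
I(R_c) = V_A / R_c = 0.8995/1.00 = 0.8995 mA.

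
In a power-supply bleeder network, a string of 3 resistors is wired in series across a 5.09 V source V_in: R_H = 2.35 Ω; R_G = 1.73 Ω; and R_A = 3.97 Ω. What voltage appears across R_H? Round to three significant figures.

ΣR = 2.35 + 1.73 + 3.97 = 8.050 Ω.
By the voltage-divider rule, V = 5.09 × 2.350/8.050 = 1.486 V.

V ≈ 1.49 V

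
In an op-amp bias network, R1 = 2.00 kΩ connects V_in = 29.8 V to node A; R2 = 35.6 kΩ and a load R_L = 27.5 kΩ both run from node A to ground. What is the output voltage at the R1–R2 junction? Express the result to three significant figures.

The load sits in parallel with R2, giving an effective lower resistance R2' = R2·R_L/(R2+R_L) = 15.52 kΩ.
Voltage divider with the loaded lower leg: V_out = 29.8 × 15.52/(2.00 + 15.52) = 29.8 × 0.8858 = 26.40 V.

V_out ≈ 26.4 V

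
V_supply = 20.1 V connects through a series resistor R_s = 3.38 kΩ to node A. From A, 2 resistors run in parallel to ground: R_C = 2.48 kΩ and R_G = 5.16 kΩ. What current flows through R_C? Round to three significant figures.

Equivalent of the parallel group: R_p = 1.675 kΩ.
V_A by voltage divider: V_A = 20.1 × 1.675/(3.38 + 1.675) = 6.660 V.
I(R_C) = V_A / R_C = 6.660/2.48 = 2.686 mA.
(Check via current divider: I_total = 3.976 mA; share G_k/ΣG = 0.6754 → same result.)

I ≈ 2.69 mA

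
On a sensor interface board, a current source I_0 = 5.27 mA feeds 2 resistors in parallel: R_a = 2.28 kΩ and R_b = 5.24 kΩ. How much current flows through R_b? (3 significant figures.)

I ≈ 1.60 mA

With just two branches, the current splits inversely with resistance.
I(R_b) = 5.27 × 2.28/(2.28 + 5.24) = 5.27 × 0.3032 = 1.598 mA.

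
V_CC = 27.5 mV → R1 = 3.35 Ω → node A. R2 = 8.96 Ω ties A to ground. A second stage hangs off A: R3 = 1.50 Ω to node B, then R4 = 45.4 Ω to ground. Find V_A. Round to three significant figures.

V_A ≈ 19.0 mV

Looking into the second stage from A: R3 + R4 = 46.90 Ω appears in parallel with R2.
Effective lower resistance at A: R2 ‖ 46.90 = 7.523 Ω.
So V_A = 27.5 × 0.6919 = 19.03 mV.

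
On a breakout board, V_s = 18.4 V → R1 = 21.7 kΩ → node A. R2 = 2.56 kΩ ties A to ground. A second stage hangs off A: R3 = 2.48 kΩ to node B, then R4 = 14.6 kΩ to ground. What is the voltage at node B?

V_B ≈ 1.46 V

The second stage (R3 + R4 = 17.08 kΩ) loads node A in parallel with R2.
Effective lower resistance at A: R2 ‖ 17.08 = 2.226 kΩ.
So V_A = 18.4 × 0.09305 = 1.712 V.
V_B = V_A × 0.8548 = 1.464 V.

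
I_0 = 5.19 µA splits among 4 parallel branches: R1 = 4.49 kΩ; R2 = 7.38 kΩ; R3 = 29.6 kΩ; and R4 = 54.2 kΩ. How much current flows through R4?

I ≈ 0.233 µA

ΣG = 1/4.49 + 1/7.38 + 1/29.6 + 1/54.2 = 0.4105.
R4 takes the fraction G_k/ΣG = 0.01845/0.4105 = 0.04495, so I = 5.19 × 0.04495 = 0.2333 µA.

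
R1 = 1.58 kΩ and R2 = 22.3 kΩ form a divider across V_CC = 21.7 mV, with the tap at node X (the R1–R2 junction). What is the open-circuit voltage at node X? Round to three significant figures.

V_th ≈ 20.3 mV

V_th is the unloaded tap voltage: V_CC · R2/(R1+R2) = 21.7 × 0.9338 = 20.26 mV.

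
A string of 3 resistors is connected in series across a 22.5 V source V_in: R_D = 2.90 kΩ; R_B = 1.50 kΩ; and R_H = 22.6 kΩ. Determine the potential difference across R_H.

V ≈ 18.8 V

Series total: ΣR = 2.90 + 1.50 + 22.6 = 27.00 kΩ.
By the voltage-divider rule, V = 22.5 × 22.60/27.00 = 18.83 V.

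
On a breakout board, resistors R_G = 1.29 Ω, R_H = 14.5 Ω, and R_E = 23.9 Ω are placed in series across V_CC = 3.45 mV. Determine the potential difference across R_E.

V ≈ 2.08 mV

ΣR = 1.29 + 14.5 + 23.9 = 39.69 Ω.
By the voltage-divider rule, V = 3.45 × 23.90/39.69 = 2.077 mV.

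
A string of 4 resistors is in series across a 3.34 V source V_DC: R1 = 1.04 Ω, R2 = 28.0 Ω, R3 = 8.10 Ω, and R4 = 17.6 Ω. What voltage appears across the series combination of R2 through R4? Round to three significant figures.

V ≈ 3.28 V

ΣR = 1.04 + 28.0 + 8.10 + 17.6 = 54.74 Ω.
R_{R2..R4} = 28.0 + 8.10 + 17.6 = 53.70 Ω.
Voltage divider: V = V_DC · (53.70 / 54.74) = 3.34 × 0.9810 = 3.277 V.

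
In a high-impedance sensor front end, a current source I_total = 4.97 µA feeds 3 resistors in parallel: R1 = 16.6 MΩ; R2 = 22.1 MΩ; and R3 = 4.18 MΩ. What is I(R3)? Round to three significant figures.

I ≈ 3.45 µA

ΣG = 1/16.6 + 1/22.1 + 1/4.18 = 0.3447.
Current divider: I(R3) = I_total · G_k/ΣG = 4.97 × (0.2392/0.3447) = 4.97 × 0.6940 = 3.449 µA.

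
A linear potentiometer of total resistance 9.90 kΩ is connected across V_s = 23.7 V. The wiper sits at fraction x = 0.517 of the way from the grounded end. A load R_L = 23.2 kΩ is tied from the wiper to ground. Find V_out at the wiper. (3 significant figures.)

Split the track: R_lower = x·R_p = 5.118 kΩ, R_upper = (1−x)·R_p = 4.782 kΩ.
Lower segment in parallel with the load: 5.118 ‖ 23.2 = 4.193 kΩ.
Loaded-divider output: V_out = 23.7 × 0.4672 = 11.07 V.
(Unloaded: V_out = x·V_s = 12.3 V.)

V_out ≈ 11.1 V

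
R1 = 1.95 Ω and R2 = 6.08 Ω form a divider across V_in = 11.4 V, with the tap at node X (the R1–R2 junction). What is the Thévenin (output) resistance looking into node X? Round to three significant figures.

With V_in suppressed (replaced by a short), R_th = R1 ‖ R2 = (1.950 × 6.08)/(1.950 + 6.08) = 1.476 Ω.

R_th ≈ 1.48 Ω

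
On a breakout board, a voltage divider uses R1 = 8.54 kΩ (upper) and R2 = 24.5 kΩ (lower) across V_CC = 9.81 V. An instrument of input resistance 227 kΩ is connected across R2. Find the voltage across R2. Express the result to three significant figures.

V_out ≈ 7.08 V

First combine the lower leg with the load: R2 ‖ R_L = 22.11 kΩ.
Then V_out = V_CC · R2'/(R1 + R2') = 9.81 × 22.11/30.65 = 7.077 V.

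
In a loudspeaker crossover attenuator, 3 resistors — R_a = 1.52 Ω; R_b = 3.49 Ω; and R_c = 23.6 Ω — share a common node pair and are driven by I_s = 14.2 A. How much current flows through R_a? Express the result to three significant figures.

Total conductance ΣG = 1/1.52 + 1/3.49 + 1/23.6 = 0.9868 (units of 1/Ω).
Current divider: I(R_a) = I_s · G_k/ΣG = 14.2 × (0.6579/0.9868) = 14.2 × 0.6667 = 9.467 A.

I ≈ 9.47 A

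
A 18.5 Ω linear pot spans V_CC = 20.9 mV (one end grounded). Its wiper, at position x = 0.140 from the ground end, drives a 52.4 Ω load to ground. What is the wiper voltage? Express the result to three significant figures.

V_out ≈ 2.81 mV

Lower segment x·R_p = 2.590 Ω; upper segment (1−x)·R_p = 15.91 Ω.
Lower segment in parallel with the load: 2.590 ‖ 52.4 = 2.468 Ω.
Then V_out = V_CC · 2.468/(15.91 + 2.468) = 2.807 mV.
(Unloaded: V_out = x·V_CC = 2.93 mV.)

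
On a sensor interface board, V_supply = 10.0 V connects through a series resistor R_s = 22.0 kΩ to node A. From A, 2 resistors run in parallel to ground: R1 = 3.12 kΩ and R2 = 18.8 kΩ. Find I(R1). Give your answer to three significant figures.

Parallel bank: R_p = 1/(1/3.12 + 1/18.8) = 2.676 kΩ.
Node voltage V_A = V_supply · R_p/(R_s + R_p) = 10.0 × 0.1084 = 1.084 V.
I(R1) = V_A / R1 = 1.084/3.12 = 0.3476 mA.
(Check via current divider: I_total = 0.4053 mA; share G_k/ΣG = 0.8577 → same result.)

I ≈ 0.348 mA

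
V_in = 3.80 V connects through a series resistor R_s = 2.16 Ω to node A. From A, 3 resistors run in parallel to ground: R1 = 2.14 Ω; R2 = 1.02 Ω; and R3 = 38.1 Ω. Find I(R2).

I ≈ 0.890 A

Combine the parallel branches: R_p = (1/2.14 + 1/1.02 + 1/38.1)⁻¹ = 0.6785 Ω.
Node voltage V_A = V_in · R_p/(R_s + R_p) = 3.80 × 0.2390 = 0.9083 V.
I(R2) = V_A / R2 = 0.9083/1.02 = 0.8905 A.
(Equivalently: I_total = 1.339 A, then current-divider fraction G_k/ΣG = 0.6652.)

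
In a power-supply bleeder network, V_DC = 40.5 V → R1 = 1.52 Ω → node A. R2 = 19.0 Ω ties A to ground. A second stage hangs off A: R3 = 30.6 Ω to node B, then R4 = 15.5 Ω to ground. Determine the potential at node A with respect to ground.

V_A ≈ 36.4 V

Node A sees R2 in parallel with the series input of stage 2, R3 + R4 = 46.10 Ω.
R2 ‖ (R3+R4) = 13.45 Ω.
V_A = 40.5 × 13.45/(1.52 + 13.45) = 36.39 V.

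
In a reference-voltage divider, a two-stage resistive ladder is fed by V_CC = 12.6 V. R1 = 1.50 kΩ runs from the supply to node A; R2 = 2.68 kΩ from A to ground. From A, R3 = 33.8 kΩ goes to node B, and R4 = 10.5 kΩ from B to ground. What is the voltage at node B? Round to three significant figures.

Node A sees R2 in parallel with the series input of stage 2, R3 + R4 = 44.30 kΩ.
R2 ‖ (R3+R4) = 2.527 kΩ.
First divider: V_A = V_CC · 2.527/(1.50 + 2.527) = 7.907 V.
Then the unloaded second divider: V_B = V_A × R4/(R3+R4) = 7.907 × 0.2370 = 1.874 V.

V_B ≈ 1.87 V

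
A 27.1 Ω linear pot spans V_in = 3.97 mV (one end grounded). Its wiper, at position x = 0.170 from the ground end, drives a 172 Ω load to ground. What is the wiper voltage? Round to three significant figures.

V_out ≈ 0.660 mV

Lower segment x·R_p = 4.607 Ω; upper segment (1−x)·R_p = 22.49 Ω.
(x·R_p) ‖ R_L = 4.487 Ω.
Then V_out = V_in · 4.487/(22.49 + 4.487) = 0.6602 mV.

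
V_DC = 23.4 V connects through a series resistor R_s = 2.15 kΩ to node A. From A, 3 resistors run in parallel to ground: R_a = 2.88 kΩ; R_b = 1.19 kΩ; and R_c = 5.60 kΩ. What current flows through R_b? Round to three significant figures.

I ≈ 4.99 mA

Parallel bank: R_p = 1/(1/2.88 + 1/1.19 + 1/5.60) = 0.7320 kΩ.
V_A by voltage divider: V_A = 23.4 × 0.7320/(2.15 + 0.7320) = 5.943 V.
I(R_b) = V_A / R_b = 5.943/1.19 = 4.994 mA.
(Check via current divider: I_total = 8.119 mA; share G_k/ΣG = 0.6151 → same result.)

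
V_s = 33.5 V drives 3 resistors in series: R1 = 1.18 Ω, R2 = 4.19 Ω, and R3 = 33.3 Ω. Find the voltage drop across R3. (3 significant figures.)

ΣR = 1.18 + 4.19 + 33.3 = 38.67 Ω.
By the voltage-divider rule, V = 33.5 × 33.30/38.67 = 28.85 V.

V ≈ 28.8 V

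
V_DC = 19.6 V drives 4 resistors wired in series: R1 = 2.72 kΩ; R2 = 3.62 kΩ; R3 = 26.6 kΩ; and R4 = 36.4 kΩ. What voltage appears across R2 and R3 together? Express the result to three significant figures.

V ≈ 8.54 V

ΣR = 2.72 + 3.62 + 26.6 + 36.4 = 69.34 kΩ.
R_{R2..R3} = 3.62 + 26.6 = 30.22 kΩ.
V = V_DC · R/ΣR = 19.6 × 0.4358 = 8.542 V.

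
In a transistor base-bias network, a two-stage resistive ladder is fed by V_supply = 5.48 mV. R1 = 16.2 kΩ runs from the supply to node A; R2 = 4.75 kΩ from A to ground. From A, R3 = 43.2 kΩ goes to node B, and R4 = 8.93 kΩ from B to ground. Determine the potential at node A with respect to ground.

V_A ≈ 1.16 mV

The second stage (R3 + R4 = 52.13 kΩ) loads node A in parallel with R2.
Effective lower resistance at A: R2 ‖ 52.13 = 4.353 kΩ.
V_A = 5.48 × 4.353/(16.2 + 4.353) = 1.161 mV.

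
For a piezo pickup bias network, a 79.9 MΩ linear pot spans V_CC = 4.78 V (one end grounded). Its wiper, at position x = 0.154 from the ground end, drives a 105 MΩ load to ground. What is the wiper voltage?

The pot divides into 67.60 MΩ above the wiper and 12.30 MΩ below.
Lower segment in parallel with the load: 12.30 ‖ 105 = 11.01 MΩ.
Then V_out = V_CC · 11.01/(67.60 + 11.01) = 0.6697 V.

V_out ≈ 0.670 V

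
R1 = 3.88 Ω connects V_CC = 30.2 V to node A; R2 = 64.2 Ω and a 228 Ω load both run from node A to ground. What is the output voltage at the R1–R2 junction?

First combine the lower leg with the load: R2 ‖ R_L = 50.09 Ω.
Now apply the divider: V_out = 30.2 × 0.9281 = 28.03 V.

V_out ≈ 28.0 V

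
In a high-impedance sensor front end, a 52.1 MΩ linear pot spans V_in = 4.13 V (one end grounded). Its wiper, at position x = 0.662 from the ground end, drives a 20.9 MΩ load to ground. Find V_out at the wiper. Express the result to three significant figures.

V_out ≈ 1.76 V

Split the track: R_lower = x·R_p = 34.49 MΩ, R_upper = (1−x)·R_p = 17.61 MΩ.
Lower segment in parallel with the load: 34.49 ‖ 20.9 = 13.01 MΩ.
V_out = 4.13 × 13.01/(17.61 + 13.01) = 1.755 V.
(Unloaded: V_out = x·V_in = 2.73 V.)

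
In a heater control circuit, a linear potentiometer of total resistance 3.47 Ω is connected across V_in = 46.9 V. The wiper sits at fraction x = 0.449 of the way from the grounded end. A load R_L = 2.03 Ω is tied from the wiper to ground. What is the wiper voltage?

V_out ≈ 14.8 V

Lower segment x·R_p = 1.558 Ω; upper segment (1−x)·R_p = 1.912 Ω.
(x·R_p) ‖ R_L = 0.8815 Ω.
Then V_out = V_in · 0.8815/(1.912 + 0.8815) = 14.80 V.
(Unloaded: V_out = x·V_in = 21.1 V.)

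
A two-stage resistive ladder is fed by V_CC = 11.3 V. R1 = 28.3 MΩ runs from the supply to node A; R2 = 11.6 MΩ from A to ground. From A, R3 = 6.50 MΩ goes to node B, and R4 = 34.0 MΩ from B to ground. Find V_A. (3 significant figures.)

V_A ≈ 2.73 V

The second stage (R3 + R4 = 40.50 MΩ) loads node A in parallel with R2.
Effective lower resistance at A: R2 ‖ 40.50 = 9.017 MΩ.
First divider: V_A = V_CC · 9.017/(28.3 + 9.017) = 2.731 V.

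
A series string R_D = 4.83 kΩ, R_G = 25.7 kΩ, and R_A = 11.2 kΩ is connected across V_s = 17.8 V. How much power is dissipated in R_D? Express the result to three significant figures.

Series current I = V_s/ΣR = 17.8/41.73 = 0.4266 mA.
P = I²R = 0.1819 × 4.83 = 0.8788 mW.

P ≈ 0.879 mW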